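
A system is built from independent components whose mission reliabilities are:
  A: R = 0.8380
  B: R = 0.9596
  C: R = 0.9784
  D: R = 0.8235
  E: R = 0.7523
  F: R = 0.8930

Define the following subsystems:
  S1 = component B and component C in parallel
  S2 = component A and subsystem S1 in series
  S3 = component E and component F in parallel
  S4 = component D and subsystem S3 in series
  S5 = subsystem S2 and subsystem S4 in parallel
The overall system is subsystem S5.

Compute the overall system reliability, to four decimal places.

Parallel (B and C): 1 − (1 − 0.959600)(1 − 0.978400) = 0.999127
Series (A and [0.999127]): 0.838000 × 0.999127 = 0.837268
Parallel (E and F): 1 − (1 − 0.752300)(1 − 0.893000) = 0.973496
Series (D and [0.973496]): 0.823500 × 0.973496 = 0.801674
Parallel ([0.837268] and [0.801674]): 1 − (1 − 0.837268)(1 − 0.801674) = 0.9677

0.9677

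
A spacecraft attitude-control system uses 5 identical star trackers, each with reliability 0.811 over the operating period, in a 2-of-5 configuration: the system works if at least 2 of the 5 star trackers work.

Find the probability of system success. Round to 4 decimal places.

0.9946

R = Σ_{i=2}^{5} C(5,i) p^i (1−p)^{5−i} with p = 0.811
C(5,2)·0.811^2·0.189^3 = 0.044405
C(5,3)·0.811^3·0.189^2 = 0.190540
C(5,4)·0.811^4·0.189^1 = 0.408804
C(5,5)·0.811^5·0.189^0 = 0.350836
Sum = 0.9946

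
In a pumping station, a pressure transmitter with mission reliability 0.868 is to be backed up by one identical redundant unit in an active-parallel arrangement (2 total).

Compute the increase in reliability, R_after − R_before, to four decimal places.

R_before = 0.868
R_after = 1 − (1 − 0.868)^2 = 0.9826
ΔR = 0.9826 − 0.868 = 0.1146

0.1146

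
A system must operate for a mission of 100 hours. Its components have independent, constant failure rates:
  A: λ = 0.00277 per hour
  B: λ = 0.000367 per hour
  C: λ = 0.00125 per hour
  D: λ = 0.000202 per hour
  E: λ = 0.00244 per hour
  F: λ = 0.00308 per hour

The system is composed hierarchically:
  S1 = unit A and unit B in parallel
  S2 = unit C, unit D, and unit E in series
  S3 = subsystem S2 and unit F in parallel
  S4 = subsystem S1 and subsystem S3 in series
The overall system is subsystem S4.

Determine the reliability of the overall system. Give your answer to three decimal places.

0.907

R(A) = exp(−0.00277 × 100) = 0.75805
R(B) = exp(−0.000367 × 100) = 0.96397
R(C) = exp(−0.00125 × 100) = 0.88250
R(D) = exp(−0.000202 × 100) = 0.98000
R(E) = exp(−0.00244 × 100) = 0.78349
R(F) = exp(−0.00308 × 100) = 0.73492
Parallel (A and B): 1 − (1 − 0.75805)(1 − 0.96397) = 0.99128
Series (C, D, and E): 0.88250 × 0.98000 × 0.78349 = 0.67760
Parallel ([0.67760] and F): 1 − (1 − 0.67760)(1 − 0.73492) = 0.91454
Series ([0.99128] and [0.91454]): 0.99128 × 0.91454 = 0.907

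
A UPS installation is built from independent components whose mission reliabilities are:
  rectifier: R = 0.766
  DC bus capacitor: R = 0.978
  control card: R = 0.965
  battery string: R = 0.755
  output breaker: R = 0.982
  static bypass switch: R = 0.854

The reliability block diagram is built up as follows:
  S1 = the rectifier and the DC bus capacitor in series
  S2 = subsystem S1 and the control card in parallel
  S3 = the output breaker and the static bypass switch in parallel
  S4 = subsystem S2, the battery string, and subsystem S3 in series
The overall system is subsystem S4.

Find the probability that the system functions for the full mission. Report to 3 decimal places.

0.746

Series (rectifier and DC bus capacitor): 0.76600 × 0.97800 = 0.74915
Parallel ([0.74915] and control card): 1 − (1 − 0.74915)(1 − 0.96500) = 0.99122
Parallel (output breaker and static bypass switch): 1 − (1 − 0.98200)(1 − 0.85400) = 0.99737
Series ([0.99122], battery string, and [0.99737]): 0.99122 × 0.75500 × 0.99737 = 0.746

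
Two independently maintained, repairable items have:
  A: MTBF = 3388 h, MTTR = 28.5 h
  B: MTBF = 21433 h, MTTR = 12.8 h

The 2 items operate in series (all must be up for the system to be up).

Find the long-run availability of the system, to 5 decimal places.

0.99107

A(A) = MTBF/(MTBF+MTTR) = 3388/(3388+28.5) = 0.991658
A(B) = MTBF/(MTBF+MTTR) = 21433/(21433+12.8) = 0.999403
Series availability: 0.991658 × 0.999403 = 0.99107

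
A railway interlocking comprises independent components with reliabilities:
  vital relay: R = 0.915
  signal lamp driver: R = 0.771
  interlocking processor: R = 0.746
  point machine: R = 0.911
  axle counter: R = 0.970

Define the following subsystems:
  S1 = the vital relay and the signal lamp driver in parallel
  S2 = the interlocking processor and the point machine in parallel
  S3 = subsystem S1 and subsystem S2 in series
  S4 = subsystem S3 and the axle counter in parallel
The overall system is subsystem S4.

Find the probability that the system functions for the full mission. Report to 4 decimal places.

Parallel (vital relay and signal lamp driver): 1 − (1 − 0.915000)(1 − 0.771000) = 0.980535
Parallel (interlocking processor and point machine): 1 − (1 − 0.746000)(1 − 0.911000) = 0.977394
Series ([0.980535] and [0.977394]): 0.980535 × 0.977394 = 0.958369
Parallel ([0.958369] and axle counter): 1 − (1 − 0.958369)(1 − 0.970000) = 0.9988

0.9988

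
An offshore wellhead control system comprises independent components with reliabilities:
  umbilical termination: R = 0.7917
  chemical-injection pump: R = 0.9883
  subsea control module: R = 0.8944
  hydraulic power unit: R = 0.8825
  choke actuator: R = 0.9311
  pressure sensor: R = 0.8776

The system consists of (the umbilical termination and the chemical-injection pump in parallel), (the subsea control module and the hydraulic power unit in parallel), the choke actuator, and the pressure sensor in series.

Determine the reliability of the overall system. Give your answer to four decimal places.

0.8050

Parallel (umbilical termination and chemical-injection pump): 1 − (1 − 0.791700)(1 − 0.988300) = 0.997563
Parallel (subsea control module and hydraulic power unit): 1 − (1 − 0.894400)(1 − 0.882500) = 0.987592
Series ([0.997563], [0.987592], choke actuator, and pressure sensor): 0.997563 × 0.987592 × 0.931100 × 0.877600 = 0.8050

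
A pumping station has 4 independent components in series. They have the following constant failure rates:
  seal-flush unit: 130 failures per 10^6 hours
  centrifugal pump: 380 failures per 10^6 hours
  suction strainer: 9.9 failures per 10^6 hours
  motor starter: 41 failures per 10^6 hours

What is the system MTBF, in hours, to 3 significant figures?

1780

Series of exponential components: λ_sys = Σ λ_i
λ_sys = 0.00013 + 0.00038 + 0.0000099 + 0.000041 = 5.6090e-04 /h
MTBF = 1 / λ_sys = 1780 h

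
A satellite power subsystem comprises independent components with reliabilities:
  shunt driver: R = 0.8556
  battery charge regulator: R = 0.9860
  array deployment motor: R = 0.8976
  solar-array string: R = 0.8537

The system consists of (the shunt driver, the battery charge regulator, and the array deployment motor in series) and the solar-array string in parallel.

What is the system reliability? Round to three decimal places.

Series (shunt driver, battery charge regulator, and array deployment motor): 0.85560 × 0.98600 × 0.89760 = 0.75723
Parallel ([0.75723] and solar-array string): 1 − (1 − 0.75723)(1 − 0.85370) = 0.964

0.964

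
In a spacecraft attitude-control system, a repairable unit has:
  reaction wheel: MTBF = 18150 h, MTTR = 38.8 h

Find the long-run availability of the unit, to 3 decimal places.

0.998

A(reaction wheel) = MTBF/(MTBF+MTTR) = 18150/(18150+38.8) = 0.998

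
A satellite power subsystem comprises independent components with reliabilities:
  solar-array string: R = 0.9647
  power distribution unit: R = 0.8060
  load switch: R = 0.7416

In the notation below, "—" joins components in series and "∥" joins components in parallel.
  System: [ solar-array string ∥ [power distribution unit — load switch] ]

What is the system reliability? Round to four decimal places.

Series (power distribution unit and load switch): 0.806000 × 0.741600 = 0.597730
Parallel (solar-array string and [0.597730]): 1 − (1 − 0.964700)(1 − 0.597730) = 0.9858

0.9858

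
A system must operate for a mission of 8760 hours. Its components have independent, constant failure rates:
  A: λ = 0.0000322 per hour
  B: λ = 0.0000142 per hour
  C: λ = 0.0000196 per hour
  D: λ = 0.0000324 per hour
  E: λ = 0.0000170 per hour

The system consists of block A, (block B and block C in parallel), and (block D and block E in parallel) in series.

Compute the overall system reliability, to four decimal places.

R(A) = exp(−0.0000322 × 8760) = 0.754219
R(B) = exp(−0.0000142 × 8760) = 0.883034
R(C) = exp(−0.0000196 × 8760) = 0.842235
R(D) = exp(−0.0000324 × 8760) = 0.752899
R(E) = exp(−0.0000170 × 8760) = 0.861638
Parallel (B and C): 1 − (1 − 0.883034)(1 − 0.842235) = 0.981547
Parallel (D and E): 1 − (1 − 0.752899)(1 − 0.861638) = 0.965811
Series (A, [0.981547], and [0.965811]): 0.754219 × 0.981547 × 0.965811 = 0.7150

0.7150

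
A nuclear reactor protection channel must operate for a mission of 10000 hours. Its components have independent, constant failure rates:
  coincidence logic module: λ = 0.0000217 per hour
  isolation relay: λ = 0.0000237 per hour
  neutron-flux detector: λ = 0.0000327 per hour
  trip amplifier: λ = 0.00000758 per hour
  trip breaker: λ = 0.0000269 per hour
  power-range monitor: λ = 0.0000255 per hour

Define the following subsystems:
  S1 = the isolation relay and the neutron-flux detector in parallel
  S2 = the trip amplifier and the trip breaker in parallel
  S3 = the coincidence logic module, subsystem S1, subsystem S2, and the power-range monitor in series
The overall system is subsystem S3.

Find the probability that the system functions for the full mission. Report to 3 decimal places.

R(coincidence logic module) = exp(−0.0000217 × 10000) = 0.80493
R(isolation relay) = exp(−0.0000237 × 10000) = 0.78899
R(neutron-flux detector) = exp(−0.0000327 × 10000) = 0.72108
R(trip amplifier) = exp(−0.00000758 × 10000) = 0.92700
R(trip breaker) = exp(−0.0000269 × 10000) = 0.76414
R(power-range monitor) = exp(−0.0000255 × 10000) = 0.77492
Parallel (isolation relay and neutron-flux detector): 1 − (1 − 0.78899)(1 − 0.72108) = 0.94115
Parallel (trip amplifier and trip breaker): 1 − (1 − 0.92700)(1 − 0.76414) = 0.98278
Series (coincidence logic module, [0.94115], [0.98278], and power-range monitor): 0.80493 × 0.94115 × 0.98278 × 0.77492 = 0.577

0.577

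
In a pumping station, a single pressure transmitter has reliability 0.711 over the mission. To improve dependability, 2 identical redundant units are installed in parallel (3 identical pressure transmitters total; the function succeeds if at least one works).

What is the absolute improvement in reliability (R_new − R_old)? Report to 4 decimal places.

R_before = 0.711
R_after = 1 − (1 − 0.711)^3 = 0.9759
ΔR = 0.9759 − 0.711 = 0.2649

0.2649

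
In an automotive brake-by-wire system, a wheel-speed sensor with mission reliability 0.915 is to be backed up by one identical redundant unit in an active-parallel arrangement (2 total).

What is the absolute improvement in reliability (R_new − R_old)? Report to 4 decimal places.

R_before = 0.915
R_after = 1 − (1 − 0.915)^2 = 0.9928
ΔR = 0.9928 − 0.915 = 0.0778

0.0778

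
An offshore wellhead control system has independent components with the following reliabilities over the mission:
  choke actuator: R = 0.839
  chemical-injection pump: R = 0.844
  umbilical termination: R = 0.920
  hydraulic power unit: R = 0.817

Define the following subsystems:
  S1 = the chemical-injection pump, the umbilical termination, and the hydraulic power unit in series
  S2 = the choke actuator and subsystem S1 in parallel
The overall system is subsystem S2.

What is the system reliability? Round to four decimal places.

Series (chemical-injection pump, umbilical termination, and hydraulic power unit): 0.844000 × 0.920000 × 0.817000 = 0.634384
Parallel (choke actuator and [0.634384]): 1 − (1 − 0.839000)(1 − 0.634384) = 0.9411

0.9411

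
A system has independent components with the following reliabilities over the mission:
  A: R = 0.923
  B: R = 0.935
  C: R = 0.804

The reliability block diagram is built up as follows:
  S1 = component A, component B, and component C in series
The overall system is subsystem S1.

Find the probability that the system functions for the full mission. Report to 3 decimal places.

Series (A, B, and C): 0.92300 × 0.93500 × 0.80400 = 0.694

0.694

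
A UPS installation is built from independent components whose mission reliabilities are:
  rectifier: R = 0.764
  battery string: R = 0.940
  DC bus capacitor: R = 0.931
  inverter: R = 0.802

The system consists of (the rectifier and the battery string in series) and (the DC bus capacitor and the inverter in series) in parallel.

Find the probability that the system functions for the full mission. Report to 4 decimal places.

0.9286

Series (rectifier and battery string): 0.764000 × 0.940000 = 0.718160
Series (DC bus capacitor and inverter): 0.931000 × 0.802000 = 0.746662
Parallel ([0.718160] and [0.746662]): 1 − (1 − 0.718160)(1 − 0.746662) = 0.9286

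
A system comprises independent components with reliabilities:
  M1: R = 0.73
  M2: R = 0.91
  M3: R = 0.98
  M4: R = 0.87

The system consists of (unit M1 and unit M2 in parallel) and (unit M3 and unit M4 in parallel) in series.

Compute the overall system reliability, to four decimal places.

Parallel (M1 and M2): 1 − (1 − 0.730000)(1 − 0.910000) = 0.975700
Parallel (M3 and M4): 1 − (1 − 0.980000)(1 − 0.870000) = 0.997400
Series ([0.975700] and [0.997400]): 0.975700 × 0.997400 = 0.9732

0.9732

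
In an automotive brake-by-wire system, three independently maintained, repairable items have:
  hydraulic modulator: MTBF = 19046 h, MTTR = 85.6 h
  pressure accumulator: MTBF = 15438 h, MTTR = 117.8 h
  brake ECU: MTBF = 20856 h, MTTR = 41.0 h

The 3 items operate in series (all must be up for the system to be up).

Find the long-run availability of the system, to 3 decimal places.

0.986

A(hydraulic modulator) = MTBF/(MTBF+MTTR) = 19046/(19046+85.6) = 0.995526
A(pressure accumulator) = MTBF/(MTBF+MTTR) = 15438/(15438+117.8) = 0.992427
A(brake ECU) = MTBF/(MTBF+MTTR) = 20856/(20856+41.0) = 0.998038
Series availability: 0.995526 × 0.992427 × 0.998038 = 0.986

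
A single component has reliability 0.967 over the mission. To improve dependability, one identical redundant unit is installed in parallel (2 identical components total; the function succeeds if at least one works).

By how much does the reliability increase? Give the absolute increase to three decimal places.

0.032

R_before = 0.967
R_after = 1 − (1 − 0.967)^2 = 0.999
ΔR = 0.999 − 0.967 = 0.032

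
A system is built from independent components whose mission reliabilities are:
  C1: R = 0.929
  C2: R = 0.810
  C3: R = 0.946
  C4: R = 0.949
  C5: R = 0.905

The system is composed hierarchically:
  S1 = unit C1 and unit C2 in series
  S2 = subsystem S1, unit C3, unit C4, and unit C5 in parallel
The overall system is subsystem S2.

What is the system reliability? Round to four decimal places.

0.9999

Series (C1 and C2): 0.929000 × 0.810000 = 0.752490
Parallel ([0.752490], C3, C4, and C5): 1 − (1 − 0.752490)(1 − 0.946000)(1 − 0.949000)(1 − 0.905000) = 0.9999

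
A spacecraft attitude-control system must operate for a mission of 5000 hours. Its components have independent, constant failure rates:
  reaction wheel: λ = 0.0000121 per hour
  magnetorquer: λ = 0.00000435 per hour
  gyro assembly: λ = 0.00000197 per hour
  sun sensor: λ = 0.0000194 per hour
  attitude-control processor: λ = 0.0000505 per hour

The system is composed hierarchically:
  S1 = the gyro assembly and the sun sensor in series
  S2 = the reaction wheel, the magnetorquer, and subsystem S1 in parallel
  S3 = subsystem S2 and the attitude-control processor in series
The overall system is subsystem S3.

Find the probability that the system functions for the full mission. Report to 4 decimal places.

R(reaction wheel) = exp(−0.0000121 × 5000) = 0.941294
R(magnetorquer) = exp(−0.00000435 × 5000) = 0.978485
R(gyro assembly) = exp(−0.00000197 × 5000) = 0.990198
R(sun sensor) = exp(−0.0000194 × 5000) = 0.907556
R(attitude-control processor) = exp(−0.0000505 × 5000) = 0.776856
Series (gyro assembly and sun sensor): 0.990198 × 0.907556 = 0.898660
Parallel (reaction wheel, magnetorquer, and [0.898660]): 1 − (1 − 0.941294)(1 − 0.978485)(1 − 0.898660) = 0.999872
Series ([0.999872] and attitude-control processor): 0.999872 × 0.776856 = 0.7768

0.7768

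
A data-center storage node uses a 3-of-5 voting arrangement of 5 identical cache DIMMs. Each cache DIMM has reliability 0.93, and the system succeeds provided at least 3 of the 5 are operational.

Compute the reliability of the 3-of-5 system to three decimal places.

R = Σ_{i=3}^{5} C(5,i) p^i (1−p)^{5−i} with p = 0.93
C(5,3)·0.93^3·0.07^2 = 0.03941
C(5,4)·0.93^4·0.07^1 = 0.26182
C(5,5)·0.93^5·0.07^0 = 0.69569
Sum = 0.997

0.997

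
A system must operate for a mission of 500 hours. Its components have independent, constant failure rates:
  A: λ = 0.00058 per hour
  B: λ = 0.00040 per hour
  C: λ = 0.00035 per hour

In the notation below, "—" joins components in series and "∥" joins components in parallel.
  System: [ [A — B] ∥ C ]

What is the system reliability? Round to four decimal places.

0.9378

R(A) = exp(−0.00058 × 500) = 0.748264
R(B) = exp(−0.00040 × 500) = 0.818731
R(C) = exp(−0.00035 × 500) = 0.839457
Series (A and B): 0.748264 × 0.818731 = 0.612627
Parallel ([0.612627] and C): 1 − (1 − 0.612627)(1 − 0.839457) = 0.9378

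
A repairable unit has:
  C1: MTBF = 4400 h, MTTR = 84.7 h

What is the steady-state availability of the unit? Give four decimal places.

0.9811

A(C1) = MTBF/(MTBF+MTTR) = 4400/(4400+84.7) = 0.9811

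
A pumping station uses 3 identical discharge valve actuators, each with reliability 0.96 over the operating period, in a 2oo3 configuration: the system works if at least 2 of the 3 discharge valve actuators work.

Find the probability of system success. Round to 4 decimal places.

0.9953

R = Σ_{i=2}^{3} C(3,i) p^i (1−p)^{3−i} with p = 0.96
C(3,2)·0.96^2·0.04^1 = 0.110592
C(3,3)·0.96^3·0.04^0 = 0.884736
Sum = 0.9953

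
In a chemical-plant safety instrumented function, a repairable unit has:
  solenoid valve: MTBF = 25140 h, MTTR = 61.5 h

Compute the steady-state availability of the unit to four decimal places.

0.9976

A(solenoid valve) = MTBF/(MTBF+MTTR) = 25140/(25140+61.5) = 0.9976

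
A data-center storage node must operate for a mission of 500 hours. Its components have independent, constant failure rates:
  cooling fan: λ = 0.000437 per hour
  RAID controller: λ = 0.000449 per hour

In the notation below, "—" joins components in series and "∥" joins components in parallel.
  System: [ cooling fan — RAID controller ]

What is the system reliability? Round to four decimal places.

0.6421

R(cooling fan) = exp(−0.000437 × 500) = 0.803723
R(RAID controller) = exp(−0.000449 × 500) = 0.798916
Series (cooling fan and RAID controller): 0.803723 × 0.798916 = 0.6421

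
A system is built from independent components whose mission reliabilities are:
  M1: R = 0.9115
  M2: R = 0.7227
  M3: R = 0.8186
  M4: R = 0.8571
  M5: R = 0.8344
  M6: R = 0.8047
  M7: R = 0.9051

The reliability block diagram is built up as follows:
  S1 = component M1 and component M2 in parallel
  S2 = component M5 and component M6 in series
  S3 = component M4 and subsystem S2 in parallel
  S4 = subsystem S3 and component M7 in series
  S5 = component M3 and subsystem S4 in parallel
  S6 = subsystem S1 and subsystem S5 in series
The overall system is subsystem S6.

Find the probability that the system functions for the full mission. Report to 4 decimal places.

0.9511

Parallel (M1 and M2): 1 − (1 − 0.911500)(1 − 0.722700) = 0.975459
Series (M5 and M6): 0.834400 × 0.804700 = 0.671442
Parallel (M4 and [0.671442]): 1 − (1 − 0.857100)(1 − 0.671442) = 0.953049
Series ([0.953049] and M7): 0.953049 × 0.905100 = 0.862605
Parallel (M3 and [0.862605]): 1 − (1 − 0.818600)(1 − 0.862605) = 0.975077
Series ([0.975459] and [0.975077]): 0.975459 × 0.975077 = 0.9511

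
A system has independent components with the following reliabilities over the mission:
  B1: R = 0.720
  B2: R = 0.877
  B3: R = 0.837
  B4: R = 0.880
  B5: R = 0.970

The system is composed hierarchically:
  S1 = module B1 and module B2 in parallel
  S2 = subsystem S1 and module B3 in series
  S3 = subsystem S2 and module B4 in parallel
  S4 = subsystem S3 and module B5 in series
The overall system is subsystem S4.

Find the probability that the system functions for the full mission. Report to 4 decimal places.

Parallel (B1 and B2): 1 − (1 − 0.720000)(1 − 0.877000) = 0.965560
Series ([0.965560] and B3): 0.965560 × 0.837000 = 0.808174
Parallel ([0.808174] and B4): 1 − (1 − 0.808174)(1 − 0.880000) = 0.976981
Series ([0.976981] and B5): 0.976981 × 0.970000 = 0.9477

0.9477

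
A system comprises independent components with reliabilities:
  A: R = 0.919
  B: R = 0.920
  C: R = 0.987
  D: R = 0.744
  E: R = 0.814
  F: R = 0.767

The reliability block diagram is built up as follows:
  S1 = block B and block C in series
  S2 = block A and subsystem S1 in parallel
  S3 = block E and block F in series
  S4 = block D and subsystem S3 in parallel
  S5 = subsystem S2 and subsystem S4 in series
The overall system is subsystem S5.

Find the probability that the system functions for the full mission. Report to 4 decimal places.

0.8971

Series (B and C): 0.920000 × 0.987000 = 0.908040
Parallel (A and [0.908040]): 1 − (1 − 0.919000)(1 − 0.908040) = 0.992551
Series (E and F): 0.814000 × 0.767000 = 0.624338
Parallel (D and [0.624338]): 1 − (1 − 0.744000)(1 − 0.624338) = 0.903831
Series ([0.992551] and [0.903831]): 0.992551 × 0.903831 = 0.8971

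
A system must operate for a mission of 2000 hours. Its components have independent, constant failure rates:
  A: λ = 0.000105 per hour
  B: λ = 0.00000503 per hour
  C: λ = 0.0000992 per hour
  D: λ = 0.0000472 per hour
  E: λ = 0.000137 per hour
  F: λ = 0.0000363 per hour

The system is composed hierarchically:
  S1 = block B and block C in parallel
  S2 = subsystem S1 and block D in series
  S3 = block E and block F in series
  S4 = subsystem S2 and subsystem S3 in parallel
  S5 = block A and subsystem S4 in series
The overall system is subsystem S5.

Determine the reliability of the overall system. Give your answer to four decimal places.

0.7888

R(A) = exp(−0.000105 × 2000) = 0.810584
R(B) = exp(−0.00000503 × 2000) = 0.989990
R(C) = exp(−0.0000992 × 2000) = 0.820042
R(D) = exp(−0.0000472 × 2000) = 0.909919
R(E) = exp(−0.000137 × 2000) = 0.760332
R(F) = exp(−0.0000363 × 2000) = 0.929973
Parallel (B and C): 1 − (1 − 0.989990)(1 − 0.820042) = 0.998199
Series ([0.998199] and D): 0.998199 × 0.909919 = 0.908280
Series (E and F): 0.760332 × 0.929973 = 0.707088
Parallel ([0.908280] and [0.707088]): 1 − (1 − 0.908280)(1 − 0.707088) = 0.973134
Series (A and [0.973134]): 0.810584 × 0.973134 = 0.7888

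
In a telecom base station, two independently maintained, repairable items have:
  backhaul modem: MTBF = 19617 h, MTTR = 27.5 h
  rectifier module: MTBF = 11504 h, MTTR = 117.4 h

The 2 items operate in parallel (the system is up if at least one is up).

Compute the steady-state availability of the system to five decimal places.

A(backhaul modem) = MTBF/(MTBF+MTTR) = 19617/(19617+27.5) = 0.998600
A(rectifier module) = MTBF/(MTBF+MTTR) = 11504/(11504+117.4) = 0.989898
Parallel availability: 1 − (1 − 0.998600)(1 − 0.989898) = 0.99999

0.99999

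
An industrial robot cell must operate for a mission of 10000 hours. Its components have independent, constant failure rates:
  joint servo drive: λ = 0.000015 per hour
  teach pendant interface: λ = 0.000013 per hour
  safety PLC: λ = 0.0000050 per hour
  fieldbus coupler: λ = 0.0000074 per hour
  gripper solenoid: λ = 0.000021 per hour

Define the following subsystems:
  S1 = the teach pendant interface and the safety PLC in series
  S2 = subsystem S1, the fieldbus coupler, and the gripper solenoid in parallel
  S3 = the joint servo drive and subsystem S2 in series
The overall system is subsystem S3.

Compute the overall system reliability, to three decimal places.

R(joint servo drive) = exp(−0.000015 × 10000) = 0.86071
R(teach pendant interface) = exp(−0.000013 × 10000) = 0.87810
R(safety PLC) = exp(−0.0000050 × 10000) = 0.95123
R(fieldbus coupler) = exp(−0.0000074 × 10000) = 0.92867
R(gripper solenoid) = exp(−0.000021 × 10000) = 0.81058
Series (teach pendant interface and safety PLC): 0.87810 × 0.95123 = 0.83528
Parallel ([0.83528], fieldbus coupler, and gripper solenoid): 1 − (1 − 0.83528)(1 − 0.92867)(1 − 0.81058) = 0.99777
Series (joint servo drive and [0.99777]): 0.86071 × 0.99777 = 0.859

0.859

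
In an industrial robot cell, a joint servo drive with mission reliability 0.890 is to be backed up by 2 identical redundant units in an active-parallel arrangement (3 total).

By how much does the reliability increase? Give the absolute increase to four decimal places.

R_before = 0.890
R_after = 1 − (1 − 0.890)^3 = 0.9987
ΔR = 0.9987 − 0.890 = 0.1087

0.1087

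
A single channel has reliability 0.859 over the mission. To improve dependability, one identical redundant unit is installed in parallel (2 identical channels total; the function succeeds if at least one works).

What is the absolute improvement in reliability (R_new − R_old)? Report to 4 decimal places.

R_before = 0.859
R_after = 1 − (1 − 0.859)^2 = 0.9801
ΔR = 0.9801 − 0.859 = 0.1211

0.1211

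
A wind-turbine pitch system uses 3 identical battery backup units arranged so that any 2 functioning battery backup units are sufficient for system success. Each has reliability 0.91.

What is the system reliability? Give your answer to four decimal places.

R = Σ_{i=2}^{3} C(3,i) p^i (1−p)^{3−i} with p = 0.91
C(3,2)·0.91^2·0.09^1 = 0.223587
C(3,3)·0.91^3·0.09^0 = 0.753571
Sum = 0.9772

0.9772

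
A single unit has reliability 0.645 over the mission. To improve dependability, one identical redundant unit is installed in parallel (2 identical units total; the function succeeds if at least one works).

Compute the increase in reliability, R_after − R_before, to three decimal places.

0.229

R_before = 0.645
R_after = 1 − (1 − 0.645)^2 = 0.874
ΔR = 0.874 − 0.645 = 0.229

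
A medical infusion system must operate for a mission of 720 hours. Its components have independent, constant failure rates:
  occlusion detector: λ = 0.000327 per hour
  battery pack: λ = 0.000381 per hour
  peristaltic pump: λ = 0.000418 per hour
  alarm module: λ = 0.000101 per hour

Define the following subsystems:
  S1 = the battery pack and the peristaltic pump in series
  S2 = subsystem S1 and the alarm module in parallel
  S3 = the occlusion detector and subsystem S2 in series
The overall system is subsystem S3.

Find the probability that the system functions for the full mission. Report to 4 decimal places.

0.7660

R(occlusion detector) = exp(−0.000327 × 720) = 0.790223
R(battery pack) = exp(−0.000381 × 720) = 0.760089
R(peristaltic pump) = exp(−0.000418 × 720) = 0.740107
R(alarm module) = exp(−0.000101 × 720) = 0.929861
Series (battery pack and peristaltic pump): 0.760089 × 0.740107 = 0.562547
Parallel ([0.562547] and alarm module): 1 − (1 − 0.562547)(1 − 0.929861) = 0.969317
Series (occlusion detector and [0.969317]): 0.790223 × 0.969317 = 0.7660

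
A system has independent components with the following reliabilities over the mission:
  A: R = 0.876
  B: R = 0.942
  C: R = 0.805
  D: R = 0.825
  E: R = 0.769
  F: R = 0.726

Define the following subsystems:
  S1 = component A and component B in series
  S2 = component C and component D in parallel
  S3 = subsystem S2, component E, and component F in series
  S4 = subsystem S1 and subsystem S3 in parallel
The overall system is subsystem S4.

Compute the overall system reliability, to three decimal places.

0.919

Series (A and B): 0.87600 × 0.94200 = 0.82519
Parallel (C and D): 1 − (1 − 0.80500)(1 − 0.82500) = 0.96588
Series ([0.96588], E, and F): 0.96588 × 0.76900 × 0.72600 = 0.53925
Parallel ([0.82519] and [0.53925]): 1 − (1 − 0.82519)(1 − 0.53925) = 0.919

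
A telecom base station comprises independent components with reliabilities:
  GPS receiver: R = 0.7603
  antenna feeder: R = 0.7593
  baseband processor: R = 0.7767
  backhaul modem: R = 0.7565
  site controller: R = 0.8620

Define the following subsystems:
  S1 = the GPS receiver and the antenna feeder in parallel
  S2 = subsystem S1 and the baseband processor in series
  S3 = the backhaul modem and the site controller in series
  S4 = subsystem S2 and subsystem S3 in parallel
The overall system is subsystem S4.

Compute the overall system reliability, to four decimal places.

0.9067

Parallel (GPS receiver and antenna feeder): 1 − (1 − 0.760300)(1 − 0.759300) = 0.942304
Series ([0.942304] and baseband processor): 0.942304 × 0.776700 = 0.731888
Series (backhaul modem and site controller): 0.756500 × 0.862000 = 0.652103
Parallel ([0.731888] and [0.652103]): 1 − (1 − 0.731888)(1 − 0.652103) = 0.9067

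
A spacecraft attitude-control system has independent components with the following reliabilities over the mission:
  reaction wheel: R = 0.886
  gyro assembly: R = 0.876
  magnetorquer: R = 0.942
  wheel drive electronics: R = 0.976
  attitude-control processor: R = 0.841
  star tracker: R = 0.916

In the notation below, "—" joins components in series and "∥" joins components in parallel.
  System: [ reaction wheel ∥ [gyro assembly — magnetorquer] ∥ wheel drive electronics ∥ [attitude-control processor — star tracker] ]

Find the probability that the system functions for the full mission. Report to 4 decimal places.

Series (gyro assembly and magnetorquer): 0.876000 × 0.942000 = 0.825192
Series (attitude-control processor and star tracker): 0.841000 × 0.916000 = 0.770356
Parallel (reaction wheel, [0.825192], wheel drive electronics, and [0.770356]): 1 − (1 − 0.886000)(1 − 0.825192)(1 − 0.976000)(1 − 0.770356) = 0.9999

0.9999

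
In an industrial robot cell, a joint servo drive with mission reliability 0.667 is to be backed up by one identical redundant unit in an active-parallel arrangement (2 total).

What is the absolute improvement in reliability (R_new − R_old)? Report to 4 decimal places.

0.2221

R_before = 0.667
R_after = 1 − (1 − 0.667)^2 = 0.8891
ΔR = 0.8891 − 0.667 = 0.2221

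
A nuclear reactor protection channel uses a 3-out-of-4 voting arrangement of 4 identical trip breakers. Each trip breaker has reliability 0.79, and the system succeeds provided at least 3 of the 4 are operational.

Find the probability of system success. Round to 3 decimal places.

R = Σ_{i=3}^{4} C(4,i) p^i (1−p)^{4−i} with p = 0.79
C(4,3)·0.79^3·0.21^1 = 0.41415
C(4,4)·0.79^4·0.21^0 = 0.38950
Sum = 0.804

0.804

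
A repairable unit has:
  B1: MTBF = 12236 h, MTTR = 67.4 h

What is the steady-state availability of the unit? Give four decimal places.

A(B1) = MTBF/(MTBF+MTTR) = 12236/(12236+67.4) = 0.9945

0.9945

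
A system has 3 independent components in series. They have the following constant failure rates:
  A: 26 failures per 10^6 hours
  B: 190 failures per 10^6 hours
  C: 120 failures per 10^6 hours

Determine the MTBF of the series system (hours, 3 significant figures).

Series of exponential components: λ_sys = Σ λ_i
λ_sys = 0.000026 + 0.00019 + 0.00012 = 3.3600e-04 /h
MTBF = 1 / λ_sys = 2980 h

2980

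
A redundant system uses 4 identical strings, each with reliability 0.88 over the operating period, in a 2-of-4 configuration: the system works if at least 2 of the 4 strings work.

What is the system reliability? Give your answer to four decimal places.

R = Σ_{i=2}^{4} C(4,i) p^i (1−p)^{4−i} with p = 0.88
C(4,2)·0.88^2·0.12^2 = 0.066908
C(4,3)·0.88^3·0.12^1 = 0.327107
C(4,4)·0.88^4·0.12^0 = 0.599695
Sum = 0.9937

0.9937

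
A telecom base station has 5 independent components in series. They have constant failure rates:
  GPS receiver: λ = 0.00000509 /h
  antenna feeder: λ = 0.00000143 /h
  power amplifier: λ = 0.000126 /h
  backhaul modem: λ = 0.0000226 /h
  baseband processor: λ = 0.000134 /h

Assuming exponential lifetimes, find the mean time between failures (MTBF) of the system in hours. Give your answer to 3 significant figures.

3460

Series of exponential components: λ_sys = Σ λ_i
λ_sys = 0.00000509 + 0.00000143 + 0.000126 + 0.0000226 + 0.000134 = 2.8912e-04 /h
MTBF = 1 / λ_sys = 3460 h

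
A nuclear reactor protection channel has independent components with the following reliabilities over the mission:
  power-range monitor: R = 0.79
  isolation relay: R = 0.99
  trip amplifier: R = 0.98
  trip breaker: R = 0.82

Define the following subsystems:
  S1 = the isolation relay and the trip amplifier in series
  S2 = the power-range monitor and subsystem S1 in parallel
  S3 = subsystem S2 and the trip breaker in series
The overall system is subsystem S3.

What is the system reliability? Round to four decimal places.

0.8149

Series (isolation relay and trip amplifier): 0.990000 × 0.980000 = 0.970200
Parallel (power-range monitor and [0.970200]): 1 − (1 − 0.790000)(1 − 0.970200) = 0.993742
Series ([0.993742] and trip breaker): 0.993742 × 0.820000 = 0.8149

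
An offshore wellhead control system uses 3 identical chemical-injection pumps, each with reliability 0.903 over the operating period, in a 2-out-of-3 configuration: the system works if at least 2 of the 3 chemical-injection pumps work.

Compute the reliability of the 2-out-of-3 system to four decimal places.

R = Σ_{i=2}^{3} C(3,i) p^i (1−p)^{3−i} with p = 0.903
C(3,2)·0.903^2·0.097^1 = 0.237284
C(3,3)·0.903^3·0.097^0 = 0.736314
Sum = 0.9736

0.9736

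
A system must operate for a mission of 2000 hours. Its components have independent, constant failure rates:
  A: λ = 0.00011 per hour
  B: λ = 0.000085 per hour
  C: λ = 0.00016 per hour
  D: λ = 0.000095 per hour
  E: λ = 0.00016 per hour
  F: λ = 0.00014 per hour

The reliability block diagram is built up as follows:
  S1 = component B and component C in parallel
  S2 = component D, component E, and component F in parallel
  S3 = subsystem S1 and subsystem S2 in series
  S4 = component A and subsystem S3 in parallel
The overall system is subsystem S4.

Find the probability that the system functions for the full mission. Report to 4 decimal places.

0.9894

R(A) = exp(−0.00011 × 2000) = 0.802519
R(B) = exp(−0.000085 × 2000) = 0.843665
R(C) = exp(−0.00016 × 2000) = 0.726149
R(D) = exp(−0.000095 × 2000) = 0.826959
R(E) = exp(−0.00016 × 2000) = 0.726149
R(F) = exp(−0.00014 × 2000) = 0.755784
Parallel (B and C): 1 − (1 − 0.843665)(1 − 0.726149) = 0.957188
Parallel (D, E, and F): 1 − (1 − 0.826959)(1 − 0.726149)(1 − 0.755784) = 0.988427
Series ([0.957188] and [0.988427]): 0.957188 × 0.988427 = 0.946110
Parallel (A and [0.946110]): 1 − (1 − 0.802519)(1 − 0.946110) = 0.9894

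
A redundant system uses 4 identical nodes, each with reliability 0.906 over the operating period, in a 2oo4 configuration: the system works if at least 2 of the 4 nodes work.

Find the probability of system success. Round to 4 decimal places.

R = Σ_{i=2}^{4} C(4,i) p^i (1−p)^{4−i} with p = 0.906
C(4,2)·0.906^2·0.094^2 = 0.043517
C(4,3)·0.906^3·0.094^1 = 0.279623
C(4,4)·0.906^4·0.094^0 = 0.673772
Sum = 0.9969

0.9969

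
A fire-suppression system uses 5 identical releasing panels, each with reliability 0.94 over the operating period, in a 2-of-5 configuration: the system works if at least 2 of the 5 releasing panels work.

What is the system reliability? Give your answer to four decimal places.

R = Σ_{i=2}^{5} C(5,i) p^i (1−p)^{5−i} with p = 0.94
C(5,2)·0.94^2·0.06^3 = 0.001909
C(5,3)·0.94^3·0.06^2 = 0.029901
C(5,4)·0.94^4·0.06^1 = 0.234225
C(5,5)·0.94^5·0.06^0 = 0.733904
Sum = 0.9999

0.9999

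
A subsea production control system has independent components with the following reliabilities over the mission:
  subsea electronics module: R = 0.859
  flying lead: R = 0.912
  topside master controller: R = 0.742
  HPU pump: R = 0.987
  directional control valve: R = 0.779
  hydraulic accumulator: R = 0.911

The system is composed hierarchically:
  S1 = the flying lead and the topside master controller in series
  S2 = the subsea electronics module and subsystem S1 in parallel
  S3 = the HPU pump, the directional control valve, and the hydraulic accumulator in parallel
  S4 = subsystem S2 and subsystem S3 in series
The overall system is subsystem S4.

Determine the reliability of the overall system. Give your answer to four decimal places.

Series (flying lead and topside master controller): 0.912000 × 0.742000 = 0.676704
Parallel (subsea electronics module and [0.676704]): 1 − (1 − 0.859000)(1 − 0.676704) = 0.954415
Parallel (HPU pump, directional control valve, and hydraulic accumulator): 1 − (1 − 0.987000)(1 − 0.779000)(1 − 0.911000) = 0.999744
Series ([0.954415] and [0.999744]): 0.954415 × 0.999744 = 0.9542

0.9542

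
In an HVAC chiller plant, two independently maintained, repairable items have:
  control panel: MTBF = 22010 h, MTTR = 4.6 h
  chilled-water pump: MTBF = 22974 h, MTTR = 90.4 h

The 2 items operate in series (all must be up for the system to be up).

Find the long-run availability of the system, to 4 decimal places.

A(control panel) = MTBF/(MTBF+MTTR) = 22010/(22010+4.6) = 0.999791
A(chilled-water pump) = MTBF/(MTBF+MTTR) = 22974/(22974+90.4) = 0.996081
Series availability: 0.999791 × 0.996081 = 0.9959

0.9959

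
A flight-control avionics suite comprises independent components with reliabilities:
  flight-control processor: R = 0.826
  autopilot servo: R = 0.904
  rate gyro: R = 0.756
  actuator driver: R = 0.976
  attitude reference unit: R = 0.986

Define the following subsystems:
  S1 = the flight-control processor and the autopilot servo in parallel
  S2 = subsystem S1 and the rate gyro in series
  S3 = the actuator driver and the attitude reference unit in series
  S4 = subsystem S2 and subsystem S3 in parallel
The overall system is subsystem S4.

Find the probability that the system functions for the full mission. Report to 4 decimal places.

Parallel (flight-control processor and autopilot servo): 1 − (1 − 0.826000)(1 − 0.904000) = 0.983296
Series ([0.983296] and rate gyro): 0.983296 × 0.756000 = 0.743372
Series (actuator driver and attitude reference unit): 0.976000 × 0.986000 = 0.962336
Parallel ([0.743372] and [0.962336]): 1 − (1 − 0.743372)(1 − 0.962336) = 0.9903

0.9903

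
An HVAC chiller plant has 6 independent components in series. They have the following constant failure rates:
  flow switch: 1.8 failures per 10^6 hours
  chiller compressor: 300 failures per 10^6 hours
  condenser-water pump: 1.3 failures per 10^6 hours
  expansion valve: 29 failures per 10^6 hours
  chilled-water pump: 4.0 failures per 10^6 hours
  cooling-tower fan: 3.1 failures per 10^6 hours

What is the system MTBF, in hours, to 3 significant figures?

Series of exponential components: λ_sys = Σ λ_i
λ_sys = 0.0000018 + 0.00030 + 0.0000013 + 0.000029 + 0.0000040 + 0.0000031 = 3.3920e-04 /h
MTBF = 1 / λ_sys = 2950 h

2950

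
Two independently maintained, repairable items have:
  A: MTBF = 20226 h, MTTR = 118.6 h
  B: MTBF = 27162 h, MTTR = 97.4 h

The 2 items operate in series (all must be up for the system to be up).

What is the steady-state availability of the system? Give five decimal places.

0.99062

A(A) = MTBF/(MTBF+MTTR) = 20226/(20226+118.6) = 0.994170
A(B) = MTBF/(MTBF+MTTR) = 27162/(27162+97.4) = 0.996427
Series availability: 0.994170 × 0.996427 = 0.99062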